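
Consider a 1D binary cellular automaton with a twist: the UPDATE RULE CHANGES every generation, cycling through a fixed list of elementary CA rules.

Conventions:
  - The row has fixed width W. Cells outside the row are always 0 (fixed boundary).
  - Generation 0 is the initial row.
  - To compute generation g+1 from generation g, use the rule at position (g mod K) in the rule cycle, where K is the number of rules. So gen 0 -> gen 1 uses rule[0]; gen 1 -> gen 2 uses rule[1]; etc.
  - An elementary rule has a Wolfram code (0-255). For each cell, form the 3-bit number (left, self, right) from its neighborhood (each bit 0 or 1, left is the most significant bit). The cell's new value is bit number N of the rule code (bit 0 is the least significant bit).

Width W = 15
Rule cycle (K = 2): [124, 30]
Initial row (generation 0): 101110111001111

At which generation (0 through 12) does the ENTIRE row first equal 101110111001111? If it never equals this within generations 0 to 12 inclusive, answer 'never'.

Answer: 0

Derivation:
Gen 0: 101110111001111
Gen 1 (rule 124): 111011101101001
Gen 2 (rule 30): 100010001001111
Gen 3 (rule 124): 110011001101001
Gen 4 (rule 30): 101110111001111
Gen 5 (rule 124): 111011101101001
Gen 6 (rule 30): 100010001001111
Gen 7 (rule 124): 110011001101001
Gen 8 (rule 30): 101110111001111
Gen 9 (rule 124): 111011101101001
Gen 10 (rule 30): 100010001001111
Gen 11 (rule 124): 110011001101001
Gen 12 (rule 30): 101110111001111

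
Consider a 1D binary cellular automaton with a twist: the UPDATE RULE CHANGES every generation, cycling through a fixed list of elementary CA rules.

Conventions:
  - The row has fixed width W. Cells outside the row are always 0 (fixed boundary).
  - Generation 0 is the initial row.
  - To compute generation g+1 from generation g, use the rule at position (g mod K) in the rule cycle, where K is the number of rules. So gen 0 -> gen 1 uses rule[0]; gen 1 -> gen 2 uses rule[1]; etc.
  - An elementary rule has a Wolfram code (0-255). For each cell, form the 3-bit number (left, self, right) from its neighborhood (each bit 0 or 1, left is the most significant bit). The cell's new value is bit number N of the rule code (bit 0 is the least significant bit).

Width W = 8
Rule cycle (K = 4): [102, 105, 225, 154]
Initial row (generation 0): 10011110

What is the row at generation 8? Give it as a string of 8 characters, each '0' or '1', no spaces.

Answer: 11010010

Derivation:
Gen 0: 10011110
Gen 1 (rule 102): 10100010
Gen 2 (rule 105): 01001000
Gen 3 (rule 225): 00000011
Gen 4 (rule 154): 00000110
Gen 5 (rule 102): 00001010
Gen 6 (rule 105): 11100100
Gen 7 (rule 225): 01100001
Gen 8 (rule 154): 11010010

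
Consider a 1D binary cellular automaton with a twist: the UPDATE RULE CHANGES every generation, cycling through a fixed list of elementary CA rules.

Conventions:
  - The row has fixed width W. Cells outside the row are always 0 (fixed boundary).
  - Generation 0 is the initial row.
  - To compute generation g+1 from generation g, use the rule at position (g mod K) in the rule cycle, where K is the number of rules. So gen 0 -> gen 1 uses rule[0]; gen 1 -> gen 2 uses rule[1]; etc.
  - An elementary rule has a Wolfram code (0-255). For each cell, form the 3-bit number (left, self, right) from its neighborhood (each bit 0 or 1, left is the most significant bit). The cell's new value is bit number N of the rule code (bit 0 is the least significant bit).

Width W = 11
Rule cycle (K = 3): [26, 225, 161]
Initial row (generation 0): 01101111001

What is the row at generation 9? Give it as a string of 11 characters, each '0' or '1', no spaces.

Answer: 01111000000

Derivation:
Gen 0: 01101111001
Gen 1 (rule 26): 11001000110
Gen 2 (rule 225): 01000010010
Gen 3 (rule 161): 00011000000
Gen 4 (rule 26): 00110100000
Gen 5 (rule 225): 10011001111
Gen 6 (rule 161): 00000000110
Gen 7 (rule 26): 00000001101
Gen 8 (rule 225): 11111100110
Gen 9 (rule 161): 01111000000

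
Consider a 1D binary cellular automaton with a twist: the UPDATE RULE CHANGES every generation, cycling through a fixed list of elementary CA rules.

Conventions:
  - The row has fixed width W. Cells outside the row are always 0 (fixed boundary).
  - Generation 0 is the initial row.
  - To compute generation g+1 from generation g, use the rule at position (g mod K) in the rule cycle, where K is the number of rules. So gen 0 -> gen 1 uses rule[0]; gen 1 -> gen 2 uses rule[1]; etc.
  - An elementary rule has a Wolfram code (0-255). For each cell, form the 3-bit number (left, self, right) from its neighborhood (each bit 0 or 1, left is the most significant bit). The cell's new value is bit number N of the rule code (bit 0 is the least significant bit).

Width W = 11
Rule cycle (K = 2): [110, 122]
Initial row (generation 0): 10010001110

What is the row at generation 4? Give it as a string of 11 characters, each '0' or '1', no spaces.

Answer: 11100001101

Derivation:
Gen 0: 10010001110
Gen 1 (rule 110): 10110011010
Gen 2 (rule 122): 01111111101
Gen 3 (rule 110): 11000000111
Gen 4 (rule 122): 11100001101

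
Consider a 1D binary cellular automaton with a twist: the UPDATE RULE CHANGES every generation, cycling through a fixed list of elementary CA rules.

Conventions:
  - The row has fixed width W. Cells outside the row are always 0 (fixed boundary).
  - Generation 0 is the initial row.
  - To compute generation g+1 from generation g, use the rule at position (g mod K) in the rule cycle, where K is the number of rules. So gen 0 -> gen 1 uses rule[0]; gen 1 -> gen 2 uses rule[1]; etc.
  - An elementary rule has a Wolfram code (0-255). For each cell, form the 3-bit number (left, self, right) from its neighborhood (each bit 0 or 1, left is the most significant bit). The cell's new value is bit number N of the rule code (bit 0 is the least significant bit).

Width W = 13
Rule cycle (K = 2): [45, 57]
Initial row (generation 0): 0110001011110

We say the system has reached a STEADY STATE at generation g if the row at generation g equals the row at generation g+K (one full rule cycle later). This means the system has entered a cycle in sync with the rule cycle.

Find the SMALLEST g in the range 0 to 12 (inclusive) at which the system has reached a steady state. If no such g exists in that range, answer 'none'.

Answer: none

Derivation:
Gen 0: 0110001011110
Gen 1 (rule 45): 0100101110000
Gen 2 (rule 57): 0010011001111
Gen 3 (rule 45): 1010010001000
Gen 4 (rule 57): 0101001100111
Gen 5 (rule 45): 0111001000100
Gen 6 (rule 57): 0100100110011
Gen 7 (rule 45): 0100100100010
Gen 8 (rule 57): 0010010011001
Gen 9 (rule 45): 1010010010001
Gen 10 (rule 57): 0101001001100
Gen 11 (rule 45): 0111001001001
Gen 12 (rule 57): 0100100100100
Gen 13 (rule 45): 0100100100101
Gen 14 (rule 57): 0010010010010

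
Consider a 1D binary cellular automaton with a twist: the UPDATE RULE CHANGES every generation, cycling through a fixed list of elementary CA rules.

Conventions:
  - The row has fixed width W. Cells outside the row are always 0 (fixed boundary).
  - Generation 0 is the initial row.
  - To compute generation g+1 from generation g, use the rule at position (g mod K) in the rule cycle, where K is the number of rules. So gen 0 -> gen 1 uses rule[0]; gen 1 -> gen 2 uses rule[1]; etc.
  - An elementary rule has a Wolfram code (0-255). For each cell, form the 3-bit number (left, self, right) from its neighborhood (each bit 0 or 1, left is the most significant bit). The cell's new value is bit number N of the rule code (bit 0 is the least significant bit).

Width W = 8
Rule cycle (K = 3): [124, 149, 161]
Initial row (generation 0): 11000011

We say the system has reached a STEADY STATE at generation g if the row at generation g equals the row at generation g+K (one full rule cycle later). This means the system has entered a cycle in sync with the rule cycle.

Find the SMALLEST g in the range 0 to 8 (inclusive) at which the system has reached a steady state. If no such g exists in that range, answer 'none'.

Gen 0: 11000011
Gen 1 (rule 124): 11100011
Gen 2 (rule 149): 01011000
Gen 3 (rule 161): 00100011
Gen 4 (rule 124): 00110011
Gen 5 (rule 149): 10001000
Gen 6 (rule 161): 00100011
Gen 7 (rule 124): 00110011
Gen 8 (rule 149): 10001000
Gen 9 (rule 161): 00100011
Gen 10 (rule 124): 00110011
Gen 11 (rule 149): 10001000

Answer: 3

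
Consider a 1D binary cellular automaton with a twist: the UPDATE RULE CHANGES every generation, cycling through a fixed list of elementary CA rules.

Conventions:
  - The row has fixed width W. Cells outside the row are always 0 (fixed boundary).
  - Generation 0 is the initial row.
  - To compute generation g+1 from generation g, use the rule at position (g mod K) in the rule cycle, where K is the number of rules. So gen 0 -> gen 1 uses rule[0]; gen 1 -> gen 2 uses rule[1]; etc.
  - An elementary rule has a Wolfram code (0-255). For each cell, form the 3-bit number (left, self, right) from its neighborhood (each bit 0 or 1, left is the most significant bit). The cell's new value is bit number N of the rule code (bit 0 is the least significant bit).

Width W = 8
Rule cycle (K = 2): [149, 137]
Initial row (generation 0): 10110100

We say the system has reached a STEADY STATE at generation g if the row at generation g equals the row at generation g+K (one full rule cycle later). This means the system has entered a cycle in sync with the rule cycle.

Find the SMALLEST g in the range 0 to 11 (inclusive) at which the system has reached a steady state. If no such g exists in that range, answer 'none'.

Gen 0: 10110100
Gen 1 (rule 149): 10000111
Gen 2 (rule 137): 00110110
Gen 3 (rule 149): 10000001
Gen 4 (rule 137): 00111100
Gen 5 (rule 149): 10011011
Gen 6 (rule 137): 00010010
Gen 7 (rule 149): 11011011
Gen 8 (rule 137): 10010010
Gen 9 (rule 149): 11011011
Gen 10 (rule 137): 10010010
Gen 11 (rule 149): 11011011
Gen 12 (rule 137): 10010010
Gen 13 (rule 149): 11011011

Answer: 7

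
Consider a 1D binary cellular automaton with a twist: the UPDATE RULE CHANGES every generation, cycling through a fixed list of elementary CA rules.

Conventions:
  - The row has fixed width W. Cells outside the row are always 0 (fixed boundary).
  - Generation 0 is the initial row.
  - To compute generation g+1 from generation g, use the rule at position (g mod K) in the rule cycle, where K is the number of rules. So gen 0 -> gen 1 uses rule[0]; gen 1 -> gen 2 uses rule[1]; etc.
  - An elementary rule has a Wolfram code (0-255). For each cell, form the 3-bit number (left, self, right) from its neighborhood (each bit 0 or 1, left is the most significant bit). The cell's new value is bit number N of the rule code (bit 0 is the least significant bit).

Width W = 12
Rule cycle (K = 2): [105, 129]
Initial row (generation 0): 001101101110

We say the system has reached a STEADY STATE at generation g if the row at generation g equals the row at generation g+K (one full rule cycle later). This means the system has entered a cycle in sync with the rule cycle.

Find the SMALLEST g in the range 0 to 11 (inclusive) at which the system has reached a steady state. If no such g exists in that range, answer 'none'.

Gen 0: 001101101110
Gen 1 (rule 105): 101111111010
Gen 2 (rule 129): 000111110000
Gen 3 (rule 105): 110100010111
Gen 4 (rule 129): 000001000010
Gen 5 (rule 105): 111100011000
Gen 6 (rule 129): 011001000011
Gen 7 (rule 105): 011000011011
Gen 8 (rule 129): 000011000000
Gen 9 (rule 105): 111011011111
Gen 10 (rule 129): 010000001110
Gen 11 (rule 105): 000111101010
Gen 12 (rule 129): 110011000000
Gen 13 (rule 105): 110011011111

Answer: none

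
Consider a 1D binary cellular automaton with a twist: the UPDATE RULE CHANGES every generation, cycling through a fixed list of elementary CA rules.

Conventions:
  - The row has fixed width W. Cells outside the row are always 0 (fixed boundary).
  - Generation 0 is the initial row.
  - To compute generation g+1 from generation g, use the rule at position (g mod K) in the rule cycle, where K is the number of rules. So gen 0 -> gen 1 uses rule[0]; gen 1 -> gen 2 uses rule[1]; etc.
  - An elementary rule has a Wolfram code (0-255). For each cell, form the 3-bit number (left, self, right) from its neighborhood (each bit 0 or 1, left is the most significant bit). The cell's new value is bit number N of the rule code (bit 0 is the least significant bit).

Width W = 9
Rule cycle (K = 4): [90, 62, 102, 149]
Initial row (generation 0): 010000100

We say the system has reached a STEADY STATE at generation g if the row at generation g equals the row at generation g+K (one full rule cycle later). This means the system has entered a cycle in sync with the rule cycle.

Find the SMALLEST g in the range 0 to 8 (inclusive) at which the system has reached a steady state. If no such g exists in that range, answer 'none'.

Answer: none

Derivation:
Gen 0: 010000100
Gen 1 (rule 90): 101001010
Gen 2 (rule 62): 111111111
Gen 3 (rule 102): 000000001
Gen 4 (rule 149): 111111101
Gen 5 (rule 90): 100000100
Gen 6 (rule 62): 110001110
Gen 7 (rule 102): 010010010
Gen 8 (rule 149): 011011011
Gen 9 (rule 90): 111011011
Gen 10 (rule 62): 100110110
Gen 11 (rule 102): 101011010
Gen 12 (rule 149): 101000011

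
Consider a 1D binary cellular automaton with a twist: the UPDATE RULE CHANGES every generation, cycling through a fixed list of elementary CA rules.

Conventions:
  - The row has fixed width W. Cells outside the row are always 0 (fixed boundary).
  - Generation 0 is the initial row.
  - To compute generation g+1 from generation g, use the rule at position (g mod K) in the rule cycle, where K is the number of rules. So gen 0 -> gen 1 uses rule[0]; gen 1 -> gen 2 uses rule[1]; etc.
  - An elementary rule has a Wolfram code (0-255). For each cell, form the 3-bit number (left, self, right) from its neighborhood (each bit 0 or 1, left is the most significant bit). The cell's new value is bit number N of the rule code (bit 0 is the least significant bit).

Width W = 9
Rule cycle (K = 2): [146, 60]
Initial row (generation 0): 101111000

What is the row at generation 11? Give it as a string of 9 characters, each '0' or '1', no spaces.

Answer: 010011001

Derivation:
Gen 0: 101111000
Gen 1 (rule 146): 000110100
Gen 2 (rule 60): 000101110
Gen 3 (rule 146): 001000101
Gen 4 (rule 60): 001100111
Gen 5 (rule 146): 010011010
Gen 6 (rule 60): 011010111
Gen 7 (rule 146): 100000010
Gen 8 (rule 60): 110000011
Gen 9 (rule 146): 001000100
Gen 10 (rule 60): 001100110
Gen 11 (rule 146): 010011001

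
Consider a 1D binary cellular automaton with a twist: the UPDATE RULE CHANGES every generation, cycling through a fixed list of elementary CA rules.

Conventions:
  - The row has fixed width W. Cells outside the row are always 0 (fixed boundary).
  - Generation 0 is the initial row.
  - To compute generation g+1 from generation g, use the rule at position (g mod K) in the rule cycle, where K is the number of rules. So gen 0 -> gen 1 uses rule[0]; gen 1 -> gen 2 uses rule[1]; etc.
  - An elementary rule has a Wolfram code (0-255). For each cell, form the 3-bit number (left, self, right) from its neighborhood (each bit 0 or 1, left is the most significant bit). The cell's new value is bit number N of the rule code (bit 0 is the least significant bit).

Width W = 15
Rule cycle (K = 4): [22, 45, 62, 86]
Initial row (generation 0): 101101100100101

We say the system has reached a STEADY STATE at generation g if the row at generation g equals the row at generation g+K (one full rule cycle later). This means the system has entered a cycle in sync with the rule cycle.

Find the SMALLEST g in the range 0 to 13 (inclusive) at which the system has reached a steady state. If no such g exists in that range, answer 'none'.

Gen 0: 101101100100101
Gen 1 (rule 22): 100000011111101
Gen 2 (rule 45): 101111010000011
Gen 3 (rule 62): 111000111000110
Gen 4 (rule 86): 001101001101011
Gen 5 (rule 22): 010001110001000
Gen 6 (rule 45): 010101000101011
Gen 7 (rule 62): 111111101111110
Gen 8 (rule 86): 000000100000011
Gen 9 (rule 22): 000001110000100
Gen 10 (rule 45): 111101000110101
Gen 11 (rule 62): 100011101101111
Gen 12 (rule 86): 110100100100001
Gen 13 (rule 22): 000111111110011
Gen 14 (rule 45): 110100000000010
Gen 15 (rule 62): 101110000000111
Gen 16 (rule 86): 100011000001001
Gen 17 (rule 22): 110100100011111

Answer: none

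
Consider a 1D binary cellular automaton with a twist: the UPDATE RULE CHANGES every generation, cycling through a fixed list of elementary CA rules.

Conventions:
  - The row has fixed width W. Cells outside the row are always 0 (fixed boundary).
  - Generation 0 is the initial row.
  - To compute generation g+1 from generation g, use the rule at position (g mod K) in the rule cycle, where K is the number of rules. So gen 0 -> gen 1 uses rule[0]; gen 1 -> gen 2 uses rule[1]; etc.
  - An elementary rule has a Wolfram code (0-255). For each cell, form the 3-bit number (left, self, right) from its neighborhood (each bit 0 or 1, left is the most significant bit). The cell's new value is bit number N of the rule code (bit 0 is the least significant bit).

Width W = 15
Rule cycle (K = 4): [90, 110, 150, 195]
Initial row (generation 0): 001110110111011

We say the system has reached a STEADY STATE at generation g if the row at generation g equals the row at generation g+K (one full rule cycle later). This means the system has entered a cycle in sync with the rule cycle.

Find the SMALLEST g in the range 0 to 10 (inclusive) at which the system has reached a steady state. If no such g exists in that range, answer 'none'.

Answer: none

Derivation:
Gen 0: 001110110111011
Gen 1 (rule 90): 011010110101011
Gen 2 (rule 110): 111111111111111
Gen 3 (rule 150): 011111111111110
Gen 4 (rule 195): 101111111111110
Gen 5 (rule 90): 001000000000011
Gen 6 (rule 110): 011000000000111
Gen 7 (rule 150): 100100000001010
Gen 8 (rule 195): 001001111110000
Gen 9 (rule 90): 010111000011000
Gen 10 (rule 110): 111101000111000
Gen 11 (rule 150): 011001101010100
Gen 12 (rule 195): 101010100000001
Gen 13 (rule 90): 000000010000010
Gen 14 (rule 110): 000000110000110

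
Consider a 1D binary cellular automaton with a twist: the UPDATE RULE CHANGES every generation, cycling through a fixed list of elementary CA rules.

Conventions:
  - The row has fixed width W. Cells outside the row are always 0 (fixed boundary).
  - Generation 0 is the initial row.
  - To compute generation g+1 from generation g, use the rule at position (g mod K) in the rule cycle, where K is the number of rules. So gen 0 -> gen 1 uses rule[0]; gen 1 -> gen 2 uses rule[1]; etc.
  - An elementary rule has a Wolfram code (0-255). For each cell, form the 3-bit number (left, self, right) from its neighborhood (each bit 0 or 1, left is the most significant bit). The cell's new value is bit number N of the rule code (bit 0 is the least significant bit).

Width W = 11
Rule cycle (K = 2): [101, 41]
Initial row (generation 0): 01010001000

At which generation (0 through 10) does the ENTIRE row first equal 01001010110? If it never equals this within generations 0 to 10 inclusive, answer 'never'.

Answer: 2

Derivation:
Gen 0: 01010001000
Gen 1 (rule 101): 01110101011
Gen 2 (rule 41): 01001010110
Gen 3 (rule 101): 01001111010
Gen 4 (rule 41): 00001000100
Gen 5 (rule 101): 11101010101
Gen 6 (rule 41): 10010101010
Gen 7 (rule 101): 10011111110
Gen 8 (rule 41): 00010000000
Gen 9 (rule 101): 11010111111
Gen 10 (rule 41): 10101100000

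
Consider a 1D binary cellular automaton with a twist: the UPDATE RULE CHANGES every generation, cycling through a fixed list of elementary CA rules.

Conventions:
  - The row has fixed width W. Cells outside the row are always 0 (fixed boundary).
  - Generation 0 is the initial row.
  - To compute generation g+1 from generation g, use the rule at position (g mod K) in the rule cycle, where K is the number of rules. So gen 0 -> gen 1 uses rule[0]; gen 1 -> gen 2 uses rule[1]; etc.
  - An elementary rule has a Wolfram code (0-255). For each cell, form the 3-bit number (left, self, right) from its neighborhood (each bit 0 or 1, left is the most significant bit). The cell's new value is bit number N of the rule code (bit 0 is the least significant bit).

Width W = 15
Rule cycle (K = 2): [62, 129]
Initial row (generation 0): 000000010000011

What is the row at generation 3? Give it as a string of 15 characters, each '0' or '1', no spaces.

Answer: 100001111111000

Derivation:
Gen 0: 000000010000011
Gen 1 (rule 62): 000000111000110
Gen 2 (rule 129): 111110010010000
Gen 3 (rule 62): 100001111111000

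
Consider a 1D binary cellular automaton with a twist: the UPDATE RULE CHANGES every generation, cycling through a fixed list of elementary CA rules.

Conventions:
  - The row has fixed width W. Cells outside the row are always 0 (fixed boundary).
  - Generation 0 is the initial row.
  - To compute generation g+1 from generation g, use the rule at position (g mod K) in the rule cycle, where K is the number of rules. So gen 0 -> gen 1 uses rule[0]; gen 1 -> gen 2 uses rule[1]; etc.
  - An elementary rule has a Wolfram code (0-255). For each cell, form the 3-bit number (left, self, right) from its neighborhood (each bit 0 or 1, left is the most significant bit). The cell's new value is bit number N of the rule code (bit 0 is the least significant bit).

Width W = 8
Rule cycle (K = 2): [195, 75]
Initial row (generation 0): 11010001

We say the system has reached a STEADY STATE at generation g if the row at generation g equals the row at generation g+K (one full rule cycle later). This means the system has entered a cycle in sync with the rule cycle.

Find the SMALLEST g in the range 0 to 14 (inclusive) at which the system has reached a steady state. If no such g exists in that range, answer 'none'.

Answer: 10

Derivation:
Gen 0: 11010001
Gen 1 (rule 195): 01000110
Gen 2 (rule 75): 10011110
Gen 3 (rule 195): 00101110
Gen 4 (rule 75): 11001010
Gen 5 (rule 195): 01010000
Gen 6 (rule 75): 10000111
Gen 7 (rule 195): 00111011
Gen 8 (rule 75): 11101011
Gen 9 (rule 195): 01100001
Gen 10 (rule 75): 11101110
Gen 11 (rule 195): 01100110
Gen 12 (rule 75): 11101110
Gen 13 (rule 195): 01100110
Gen 14 (rule 75): 11101110
Gen 15 (rule 195): 01100110
Gen 16 (rule 75): 11101110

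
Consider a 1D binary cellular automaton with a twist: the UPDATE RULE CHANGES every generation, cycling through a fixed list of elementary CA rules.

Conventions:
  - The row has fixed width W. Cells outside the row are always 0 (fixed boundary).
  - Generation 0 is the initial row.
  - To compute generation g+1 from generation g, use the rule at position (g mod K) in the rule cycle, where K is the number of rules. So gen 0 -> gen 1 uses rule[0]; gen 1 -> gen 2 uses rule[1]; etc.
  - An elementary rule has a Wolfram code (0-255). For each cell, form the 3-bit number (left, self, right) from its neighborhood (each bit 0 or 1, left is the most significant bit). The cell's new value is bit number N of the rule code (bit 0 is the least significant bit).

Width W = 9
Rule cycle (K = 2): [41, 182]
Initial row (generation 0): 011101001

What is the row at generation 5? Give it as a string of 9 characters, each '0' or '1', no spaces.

Gen 0: 011101001
Gen 1 (rule 41): 010010000
Gen 2 (rule 182): 111111000
Gen 3 (rule 41): 100000011
Gen 4 (rule 182): 110000100
Gen 5 (rule 41): 100110001

Answer: 100110001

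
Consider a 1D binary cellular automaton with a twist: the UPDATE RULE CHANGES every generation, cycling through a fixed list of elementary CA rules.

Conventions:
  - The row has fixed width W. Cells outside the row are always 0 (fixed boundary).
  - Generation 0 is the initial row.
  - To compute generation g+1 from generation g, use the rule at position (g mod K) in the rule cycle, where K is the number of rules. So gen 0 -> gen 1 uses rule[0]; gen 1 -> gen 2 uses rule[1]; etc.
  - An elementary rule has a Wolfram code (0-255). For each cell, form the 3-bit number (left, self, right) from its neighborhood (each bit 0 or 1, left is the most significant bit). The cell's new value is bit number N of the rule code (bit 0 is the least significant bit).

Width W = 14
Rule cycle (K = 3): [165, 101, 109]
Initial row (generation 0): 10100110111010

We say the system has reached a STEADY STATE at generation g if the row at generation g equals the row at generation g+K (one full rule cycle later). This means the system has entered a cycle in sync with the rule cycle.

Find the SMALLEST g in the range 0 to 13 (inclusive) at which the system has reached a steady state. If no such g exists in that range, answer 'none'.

Answer: none

Derivation:
Gen 0: 10100110111010
Gen 1 (rule 165): 11100001010110
Gen 2 (rule 101): 00101101111010
Gen 3 (rule 109): 10111111001110
Gen 4 (rule 165): 11011110000100
Gen 5 (rule 101): 01100010110101
Gen 6 (rule 109): 01101011111111
Gen 7 (rule 165): 00011101111110
Gen 8 (rule 101): 11000110000010
Gen 9 (rule 109): 11010110111010
Gen 10 (rule 165): 00111001010110
Gen 11 (rule 101): 10001001111010
Gen 12 (rule 109): 10101001001110
Gen 13 (rule 165): 11111001000100
Gen 14 (rule 101): 00001001010101
Gen 15 (rule 109): 11101001111111
Gen 16 (rule 165): 01011000111110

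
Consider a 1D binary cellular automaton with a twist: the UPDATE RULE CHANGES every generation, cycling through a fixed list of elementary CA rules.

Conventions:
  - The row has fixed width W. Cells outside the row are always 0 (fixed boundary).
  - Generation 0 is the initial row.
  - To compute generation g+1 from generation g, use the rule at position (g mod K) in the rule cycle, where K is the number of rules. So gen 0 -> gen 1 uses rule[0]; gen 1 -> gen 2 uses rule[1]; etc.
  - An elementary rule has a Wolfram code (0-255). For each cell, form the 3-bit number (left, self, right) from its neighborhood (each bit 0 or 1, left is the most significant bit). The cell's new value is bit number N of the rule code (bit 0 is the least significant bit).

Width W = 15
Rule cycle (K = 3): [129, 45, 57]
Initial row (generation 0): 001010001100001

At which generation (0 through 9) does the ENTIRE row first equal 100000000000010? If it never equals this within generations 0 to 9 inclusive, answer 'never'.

Gen 0: 001010001100001
Gen 1 (rule 129): 100000100001100
Gen 2 (rule 45): 101110101101001
Gen 3 (rule 57): 011001011010100
Gen 4 (rule 129): 000000000000001
Gen 5 (rule 45): 111111111111101
Gen 6 (rule 57): 100000000000010
Gen 7 (rule 129): 001111111111000
Gen 8 (rule 45): 101000000000011
Gen 9 (rule 57): 010111111111010

Answer: 6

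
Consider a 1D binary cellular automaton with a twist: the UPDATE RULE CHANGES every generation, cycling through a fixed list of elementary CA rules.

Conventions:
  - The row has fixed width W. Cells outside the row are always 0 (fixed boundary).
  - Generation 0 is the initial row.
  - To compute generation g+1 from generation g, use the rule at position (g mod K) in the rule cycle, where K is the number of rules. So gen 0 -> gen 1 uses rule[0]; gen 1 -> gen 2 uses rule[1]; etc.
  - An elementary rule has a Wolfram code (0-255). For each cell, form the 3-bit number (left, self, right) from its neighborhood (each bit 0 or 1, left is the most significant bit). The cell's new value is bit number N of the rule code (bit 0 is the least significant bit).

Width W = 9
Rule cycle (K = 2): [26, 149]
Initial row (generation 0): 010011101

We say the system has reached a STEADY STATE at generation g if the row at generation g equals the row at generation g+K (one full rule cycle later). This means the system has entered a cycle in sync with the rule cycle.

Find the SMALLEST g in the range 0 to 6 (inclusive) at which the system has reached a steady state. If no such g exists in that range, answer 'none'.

Gen 0: 010011101
Gen 1 (rule 26): 101110000
Gen 2 (rule 149): 100101111
Gen 3 (rule 26): 011001000
Gen 4 (rule 149): 000101111
Gen 5 (rule 26): 001001000
Gen 6 (rule 149): 101101111
Gen 7 (rule 26): 001001000
Gen 8 (rule 149): 101101111

Answer: 5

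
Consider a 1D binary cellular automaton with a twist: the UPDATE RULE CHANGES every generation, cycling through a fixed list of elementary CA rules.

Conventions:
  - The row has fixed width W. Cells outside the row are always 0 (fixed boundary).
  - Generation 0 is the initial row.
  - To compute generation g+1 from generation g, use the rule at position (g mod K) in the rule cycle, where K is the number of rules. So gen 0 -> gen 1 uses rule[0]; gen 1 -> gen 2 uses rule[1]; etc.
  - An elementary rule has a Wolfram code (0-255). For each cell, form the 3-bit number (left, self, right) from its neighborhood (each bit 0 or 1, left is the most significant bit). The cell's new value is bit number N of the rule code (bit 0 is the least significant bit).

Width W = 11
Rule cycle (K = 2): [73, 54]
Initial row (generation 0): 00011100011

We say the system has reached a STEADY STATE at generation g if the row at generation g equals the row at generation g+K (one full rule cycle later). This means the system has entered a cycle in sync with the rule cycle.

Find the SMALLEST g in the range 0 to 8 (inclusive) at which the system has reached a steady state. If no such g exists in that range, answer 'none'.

Gen 0: 00011100011
Gen 1 (rule 73): 11010101011
Gen 2 (rule 54): 00111111100
Gen 3 (rule 73): 10100000101
Gen 4 (rule 54): 11110001111
Gen 5 (rule 73): 10010101001
Gen 6 (rule 54): 11111111111
Gen 7 (rule 73): 10000000001
Gen 8 (rule 54): 11000000011
Gen 9 (rule 73): 11011111011
Gen 10 (rule 54): 00100000100

Answer: none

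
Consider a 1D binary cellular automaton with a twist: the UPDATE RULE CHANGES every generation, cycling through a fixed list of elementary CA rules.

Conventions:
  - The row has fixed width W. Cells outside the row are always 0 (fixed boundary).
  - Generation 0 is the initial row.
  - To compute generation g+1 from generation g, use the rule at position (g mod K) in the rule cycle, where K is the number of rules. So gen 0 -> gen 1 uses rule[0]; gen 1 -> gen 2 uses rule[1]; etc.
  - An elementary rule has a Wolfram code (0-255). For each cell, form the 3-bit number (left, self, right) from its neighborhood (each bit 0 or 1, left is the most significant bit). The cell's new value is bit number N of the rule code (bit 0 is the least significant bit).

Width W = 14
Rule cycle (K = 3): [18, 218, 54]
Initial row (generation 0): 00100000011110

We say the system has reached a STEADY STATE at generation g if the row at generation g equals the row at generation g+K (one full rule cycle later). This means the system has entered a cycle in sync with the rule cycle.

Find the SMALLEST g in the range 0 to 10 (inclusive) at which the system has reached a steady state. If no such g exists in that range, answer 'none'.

Gen 0: 00100000011110
Gen 1 (rule 18): 01010000100001
Gen 2 (rule 218): 10001001010010
Gen 3 (rule 54): 11011111111111
Gen 4 (rule 18): 00000000000000
Gen 5 (rule 218): 00000000000000
Gen 6 (rule 54): 00000000000000
Gen 7 (rule 18): 00000000000000
Gen 8 (rule 218): 00000000000000
Gen 9 (rule 54): 00000000000000
Gen 10 (rule 18): 00000000000000
Gen 11 (rule 218): 00000000000000
Gen 12 (rule 54): 00000000000000
Gen 13 (rule 18): 00000000000000

Answer: 4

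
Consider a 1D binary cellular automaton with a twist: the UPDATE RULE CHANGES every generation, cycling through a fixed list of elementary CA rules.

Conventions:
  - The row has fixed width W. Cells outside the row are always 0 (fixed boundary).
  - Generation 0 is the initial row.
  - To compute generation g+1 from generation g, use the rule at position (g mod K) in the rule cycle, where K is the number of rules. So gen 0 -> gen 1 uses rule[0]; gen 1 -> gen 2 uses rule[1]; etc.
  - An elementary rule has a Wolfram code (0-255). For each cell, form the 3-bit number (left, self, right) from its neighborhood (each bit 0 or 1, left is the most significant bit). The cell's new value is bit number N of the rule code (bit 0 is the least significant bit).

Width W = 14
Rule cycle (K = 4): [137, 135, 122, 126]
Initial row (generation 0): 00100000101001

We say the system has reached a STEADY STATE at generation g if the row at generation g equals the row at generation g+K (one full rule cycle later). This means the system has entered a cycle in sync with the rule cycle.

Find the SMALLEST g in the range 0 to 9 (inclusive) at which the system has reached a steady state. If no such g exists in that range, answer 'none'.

Answer: 8

Derivation:
Gen 0: 00100000101001
Gen 1 (rule 137): 10001110000000
Gen 2 (rule 135): 10110100111111
Gen 3 (rule 122): 01111011100001
Gen 4 (rule 126): 11001110110011
Gen 5 (rule 137): 10001100100010
Gen 6 (rule 135): 10110001101110
Gen 7 (rule 122): 01111011111011
Gen 8 (rule 126): 11001110001111
Gen 9 (rule 137): 10001100101110
Gen 10 (rule 135): 10110001100100
Gen 11 (rule 122): 01111011111010
Gen 12 (rule 126): 11001110001111
Gen 13 (rule 137): 10001100101110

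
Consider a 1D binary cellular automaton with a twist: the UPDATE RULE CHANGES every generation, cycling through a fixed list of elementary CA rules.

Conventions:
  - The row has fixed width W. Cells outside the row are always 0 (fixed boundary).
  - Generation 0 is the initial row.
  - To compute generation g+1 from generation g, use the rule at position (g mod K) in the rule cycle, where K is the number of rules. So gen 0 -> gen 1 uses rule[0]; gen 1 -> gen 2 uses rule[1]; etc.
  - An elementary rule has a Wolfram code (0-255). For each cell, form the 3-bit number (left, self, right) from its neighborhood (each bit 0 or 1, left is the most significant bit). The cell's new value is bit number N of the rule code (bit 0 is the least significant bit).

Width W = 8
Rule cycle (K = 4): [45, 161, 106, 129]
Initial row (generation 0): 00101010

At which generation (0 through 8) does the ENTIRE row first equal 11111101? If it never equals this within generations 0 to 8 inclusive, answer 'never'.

Gen 0: 00101010
Gen 1 (rule 45): 10111110
Gen 2 (rule 161): 01011100
Gen 3 (rule 106): 10110100
Gen 4 (rule 129): 00000001
Gen 5 (rule 45): 11111101
Gen 6 (rule 161): 01111010
Gen 7 (rule 106): 11001100
Gen 8 (rule 129): 00000001

Answer: 5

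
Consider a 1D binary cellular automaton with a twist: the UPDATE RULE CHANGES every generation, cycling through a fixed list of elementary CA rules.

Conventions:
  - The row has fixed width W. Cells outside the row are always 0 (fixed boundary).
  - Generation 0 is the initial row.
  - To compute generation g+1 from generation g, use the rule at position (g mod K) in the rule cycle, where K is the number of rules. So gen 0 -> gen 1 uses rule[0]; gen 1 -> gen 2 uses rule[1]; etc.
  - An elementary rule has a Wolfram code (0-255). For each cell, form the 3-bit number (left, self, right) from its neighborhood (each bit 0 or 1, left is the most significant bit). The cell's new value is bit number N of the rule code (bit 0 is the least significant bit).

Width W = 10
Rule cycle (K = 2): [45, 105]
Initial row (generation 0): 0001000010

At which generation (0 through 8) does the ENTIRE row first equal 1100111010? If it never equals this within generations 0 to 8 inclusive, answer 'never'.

Gen 0: 0001000010
Gen 1 (rule 45): 1101011010
Gen 2 (rule 105): 1110111100
Gen 3 (rule 45): 1001100001
Gen 4 (rule 105): 0001101100
Gen 5 (rule 45): 1101011001
Gen 6 (rule 105): 1110111000
Gen 7 (rule 45): 1001100011
Gen 8 (rule 105): 0001101011

Answer: never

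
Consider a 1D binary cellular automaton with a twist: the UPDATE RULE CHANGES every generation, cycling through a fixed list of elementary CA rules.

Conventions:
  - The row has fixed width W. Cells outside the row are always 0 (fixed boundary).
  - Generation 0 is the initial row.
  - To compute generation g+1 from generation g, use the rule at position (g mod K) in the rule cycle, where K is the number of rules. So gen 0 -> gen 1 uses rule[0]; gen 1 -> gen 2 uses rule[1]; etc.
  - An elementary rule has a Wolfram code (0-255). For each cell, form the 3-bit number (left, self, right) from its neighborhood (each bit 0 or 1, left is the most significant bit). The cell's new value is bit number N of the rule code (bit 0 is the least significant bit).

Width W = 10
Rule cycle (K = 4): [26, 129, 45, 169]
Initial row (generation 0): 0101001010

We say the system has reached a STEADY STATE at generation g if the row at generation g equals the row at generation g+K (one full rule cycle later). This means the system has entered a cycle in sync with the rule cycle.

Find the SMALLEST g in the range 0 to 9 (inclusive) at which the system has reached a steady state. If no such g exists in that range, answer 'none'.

Answer: none

Derivation:
Gen 0: 0101001010
Gen 1 (rule 26): 1000110001
Gen 2 (rule 129): 0010000100
Gen 3 (rule 45): 1010110101
Gen 4 (rule 169): 0101101010
Gen 5 (rule 26): 1001000001
Gen 6 (rule 129): 0000011100
Gen 7 (rule 45): 1111010001
Gen 8 (rule 169): 1110100100
Gen 9 (rule 26): 1000011010
Gen 10 (rule 129): 0011000000
Gen 11 (rule 45): 1010011111
Gen 12 (rule 169): 0100011110
Gen 13 (rule 26): 1010110001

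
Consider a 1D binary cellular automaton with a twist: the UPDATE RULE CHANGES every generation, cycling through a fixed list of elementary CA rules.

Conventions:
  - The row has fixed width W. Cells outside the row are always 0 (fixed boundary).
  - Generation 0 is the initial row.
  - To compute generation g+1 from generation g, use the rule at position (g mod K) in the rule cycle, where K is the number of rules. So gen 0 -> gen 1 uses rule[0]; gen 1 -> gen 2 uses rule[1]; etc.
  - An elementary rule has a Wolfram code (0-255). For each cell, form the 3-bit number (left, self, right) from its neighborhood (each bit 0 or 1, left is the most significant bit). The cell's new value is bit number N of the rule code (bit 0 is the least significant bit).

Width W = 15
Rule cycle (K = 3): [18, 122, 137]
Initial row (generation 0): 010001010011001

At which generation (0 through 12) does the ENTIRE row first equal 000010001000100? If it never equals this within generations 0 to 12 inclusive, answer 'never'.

Gen 0: 010001010011001
Gen 1 (rule 18): 101010001100110
Gen 2 (rule 122): 010101011111111
Gen 3 (rule 137): 000000011111110
Gen 4 (rule 18): 000000100000001
Gen 5 (rule 122): 000001010000010
Gen 6 (rule 137): 111100000111000
Gen 7 (rule 18): 000010001000100
Gen 8 (rule 122): 000101010101010
Gen 9 (rule 137): 110000000000000
Gen 10 (rule 18): 001000000000000
Gen 11 (rule 122): 010100000000000
Gen 12 (rule 137): 000001111111111

Answer: 7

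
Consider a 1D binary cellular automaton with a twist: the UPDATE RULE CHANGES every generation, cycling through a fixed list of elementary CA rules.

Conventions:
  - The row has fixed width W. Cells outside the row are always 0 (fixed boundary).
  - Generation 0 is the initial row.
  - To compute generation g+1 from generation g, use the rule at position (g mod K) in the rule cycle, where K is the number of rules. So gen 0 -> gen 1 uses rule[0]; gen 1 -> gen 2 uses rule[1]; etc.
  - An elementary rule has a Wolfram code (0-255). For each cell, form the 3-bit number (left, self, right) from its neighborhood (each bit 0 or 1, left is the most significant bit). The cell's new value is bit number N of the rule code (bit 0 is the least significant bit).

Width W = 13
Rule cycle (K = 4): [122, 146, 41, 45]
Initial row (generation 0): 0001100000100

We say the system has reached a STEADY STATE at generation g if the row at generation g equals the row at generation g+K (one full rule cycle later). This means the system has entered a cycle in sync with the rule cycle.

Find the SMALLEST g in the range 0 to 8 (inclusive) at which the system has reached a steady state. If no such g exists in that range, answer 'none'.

Gen 0: 0001100000100
Gen 1 (rule 122): 0011110001010
Gen 2 (rule 146): 0101101010001
Gen 3 (rule 41): 0011010100100
Gen 4 (rule 45): 1010111100101
Gen 5 (rule 122): 0101100111010
Gen 6 (rule 146): 1000011010001
Gen 7 (rule 41): 0011010100100
Gen 8 (rule 45): 1010111100101
Gen 9 (rule 122): 0101100111010
Gen 10 (rule 146): 1000011010001
Gen 11 (rule 41): 0011010100100
Gen 12 (rule 45): 1010111100101

Answer: 3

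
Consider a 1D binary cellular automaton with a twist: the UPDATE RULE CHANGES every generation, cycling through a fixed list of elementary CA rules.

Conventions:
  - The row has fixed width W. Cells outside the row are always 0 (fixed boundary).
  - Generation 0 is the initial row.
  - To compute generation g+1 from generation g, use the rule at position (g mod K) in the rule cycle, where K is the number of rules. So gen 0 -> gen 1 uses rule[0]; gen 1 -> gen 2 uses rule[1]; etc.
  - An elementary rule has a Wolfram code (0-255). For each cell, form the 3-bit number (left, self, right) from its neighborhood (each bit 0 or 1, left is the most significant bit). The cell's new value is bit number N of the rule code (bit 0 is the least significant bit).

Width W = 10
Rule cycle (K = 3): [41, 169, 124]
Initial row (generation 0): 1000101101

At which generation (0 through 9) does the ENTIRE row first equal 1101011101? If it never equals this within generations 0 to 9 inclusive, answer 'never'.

Gen 0: 1000101101
Gen 1 (rule 41): 0010011010
Gen 2 (rule 169): 1000010100
Gen 3 (rule 124): 1100011110
Gen 4 (rule 41): 1001010000
Gen 5 (rule 169): 0000100111
Gen 6 (rule 124): 0000110101
Gen 7 (rule 41): 1110101010
Gen 8 (rule 169): 1101010100
Gen 9 (rule 124): 1111111110

Answer: never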